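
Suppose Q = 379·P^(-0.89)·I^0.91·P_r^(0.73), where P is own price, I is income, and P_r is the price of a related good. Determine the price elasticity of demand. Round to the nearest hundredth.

-0.89

For a Cobb–Douglas (constant-elasticity) form Q = A·P^α·…, the elasticity with respect to P equals the exponent α at every point.
Here the exponent on P is -0.89, so the price elasticity of demand is -0.89.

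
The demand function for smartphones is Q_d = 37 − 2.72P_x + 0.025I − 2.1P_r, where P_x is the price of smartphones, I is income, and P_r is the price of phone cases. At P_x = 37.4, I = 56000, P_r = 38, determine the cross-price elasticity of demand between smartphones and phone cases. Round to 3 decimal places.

-0.064

At the given point, Q_d = 37 − 2.72(37.4) + 0.025(56000) − 2.1(38) = 37 − 101.728 + 1400 − 79.8 = 1255.472.
∂Q_d/∂P_r = −2.1, so E_xy = -2.1·(38/1255.472) ≈ -0.064.
E_xy < 0: the goods are complements.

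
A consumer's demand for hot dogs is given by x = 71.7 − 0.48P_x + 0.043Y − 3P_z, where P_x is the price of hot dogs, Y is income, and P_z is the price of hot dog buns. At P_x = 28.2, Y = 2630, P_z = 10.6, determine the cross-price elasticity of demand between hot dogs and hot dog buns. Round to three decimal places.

-0.228

Substituting, x = 71.7 − 0.48(28.2) + 0.043(2630) − 3(10.6) = 71.7 − 13.536 + 113.09 − 31.8 = 139.454.
∂x/∂P_z = −3, so E_xy = -3·(10.6/139.454) ≈ -0.228.
E_xy < 0: the goods are complements.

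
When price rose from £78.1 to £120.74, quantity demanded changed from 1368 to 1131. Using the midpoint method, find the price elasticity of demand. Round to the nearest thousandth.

-0.442

%ΔQ = (1131 − 1368)/[(1368 + 1131)/2] = -237/1249.5 ≈ -0.1897.
%Δp = (120.74 − 78.1)/[(78.1 + 120.74)/2] = 42.64/99.42 ≈ 0.4289.
Arc elasticity E = %ΔQ/%Δp ≈ -0.1897/0.4289 ≈ -0.442.
|E| < 1: demand is inelastic over this range.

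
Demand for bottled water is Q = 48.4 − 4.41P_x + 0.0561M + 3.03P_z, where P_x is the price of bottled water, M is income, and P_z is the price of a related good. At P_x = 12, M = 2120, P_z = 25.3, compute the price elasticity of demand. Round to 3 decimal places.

Evaluating quantity at (P_x, M, P_z) gives Q = 48.4 − 4.41(12) + 0.0561(2120) + 3.03(25.3) = 48.4 − 52.92 + 118.932 + 76.659 = 191.071.
∂Q/∂P_x = −4.41, so E_p = (−4.41)·(12/191.071) ≈ -0.277.
|E_p| < 1: demand is inelastic.

-0.277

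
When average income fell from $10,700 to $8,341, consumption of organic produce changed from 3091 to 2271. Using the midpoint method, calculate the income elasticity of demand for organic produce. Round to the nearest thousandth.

%ΔQ = (2271 − 3091)/[(3091+2271)/2] = -820/2681 ≈ -0.3059.
%ΔI = (8,341 − 10,700)/[(10,700+8,341)/2] = -2359/9520.5 ≈ -0.2478.
E_I = %ΔQ/%ΔI ≈ 1.234.
E_I > 1: normal good (luxury).

1.234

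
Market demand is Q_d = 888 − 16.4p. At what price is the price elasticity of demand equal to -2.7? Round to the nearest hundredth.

39.51

Set −bp/(a − bp) = −2.7 ⇒ bp = 2.7(a − bp) ⇒ bp(1+2.7) = 2.7·a.
p = 2.7·888/(16.4·3.7) ≈ 39.51.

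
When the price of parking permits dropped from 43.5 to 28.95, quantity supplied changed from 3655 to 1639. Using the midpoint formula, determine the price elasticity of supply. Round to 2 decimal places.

1.90

%ΔQ = (1639 − 3655)/[(3655 + 1639)/2] = -2016/2647 ≈ -0.7616.
%Δp = (28.95 − 43.5)/[(43.5 + 28.95)/2] = -14.55/36.225 ≈ -0.4017.
Arc elasticity E = %ΔQ/%Δp ≈ -0.7616/-0.4017 ≈ 1.90.
|E| > 1: supply is elastic over this range.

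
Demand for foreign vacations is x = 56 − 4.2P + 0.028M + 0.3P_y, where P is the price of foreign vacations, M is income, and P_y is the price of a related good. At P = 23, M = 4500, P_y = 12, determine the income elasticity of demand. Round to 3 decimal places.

1.416

Evaluating quantity at (P, M, P_y) gives x = 56 − 4.2(23) + 0.028(4500) + 0.3(12) = 56 − 96.6 + 126 + 3.6 = 89.
∂x/∂M = +0.028, so E_I = 0.028·(4500/89) ≈ 1.416.
E_I > 1: normal good (luxury).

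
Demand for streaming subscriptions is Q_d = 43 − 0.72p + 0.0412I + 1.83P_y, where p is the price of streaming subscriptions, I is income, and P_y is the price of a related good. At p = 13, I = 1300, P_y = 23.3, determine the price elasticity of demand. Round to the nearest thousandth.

At the given point, Q_d = 43 − 0.72(13) + 0.0412(1300) + 1.83(23.3) = 43 − 9.36 + 53.56 + 42.639 = 129.839.
∂Q_d/∂p = −0.72, so E_p = (−0.72)·(13/129.839) ≈ -0.072.
|E_p| < 1: demand is inelastic.

-0.072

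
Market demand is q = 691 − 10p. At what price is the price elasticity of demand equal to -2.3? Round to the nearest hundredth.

48.16

Set −bp/(a − bp) = −2.3 ⇒ bp = 2.3(a − bp) ⇒ bp(1+2.3) = 2.3·a.
p = 2.3·691/(10·3.3) ≈ 48.16.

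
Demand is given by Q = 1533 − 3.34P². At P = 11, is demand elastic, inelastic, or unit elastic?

At P = 11, Q = 1128.86.
dQ/dP = −2·3.34·P = −73.48.
Point elasticity E = (dQ/dP)·(P/Q) = -73.48 × 11/1128.86 ≈ -0.716.
|E| ≈ 0.716 < 1, so demand is inelastic.

inelastic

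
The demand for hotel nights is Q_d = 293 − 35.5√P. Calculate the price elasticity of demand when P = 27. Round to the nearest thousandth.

At P = 27, Q_d = 108.5366.
dQ_d/dP = −35.5/(2√P) = −35.5/(2·5.1962).
Point elasticity E = (dQ_d/dP)·(P/Q_d) = -3.416 × 27/108.5366 ≈ -0.850.
|E| < 1, so demand is inelastic at this price.

-0.850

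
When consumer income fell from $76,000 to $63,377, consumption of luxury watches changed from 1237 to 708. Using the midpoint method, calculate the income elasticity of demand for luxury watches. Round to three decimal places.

3.003

%ΔQ = (708 − 1237)/[(1237+708)/2] = -529/972.5 ≈ -0.5440.
%ΔI = (63,377 − 76,000)/[(76,000+63,377)/2] = -12623/69688.5 ≈ -0.1811.
E_I = %ΔQ/%ΔI ≈ 3.003.
E_I > 1: normal good (luxury).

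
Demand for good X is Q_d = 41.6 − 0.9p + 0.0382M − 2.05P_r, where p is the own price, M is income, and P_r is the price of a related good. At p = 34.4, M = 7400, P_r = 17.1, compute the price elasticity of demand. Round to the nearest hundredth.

At the given point, Q_d = 41.6 − 0.9(34.4) + 0.0382(7400) − 2.05(17.1) = 41.6 − 30.96 + 282.68 − 35.055 = 258.265.
∂Q_d/∂p = −0.9, so E_p = (−0.9)·(34.4/258.265) ≈ -0.12.
|E_p| < 1: demand is inelastic.

-0.12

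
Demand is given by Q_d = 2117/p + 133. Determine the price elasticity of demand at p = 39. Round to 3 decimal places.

-0.290

At p = 39, Q_d = 187.2821.
dQ_d/dp = −2117/p² = −1.3918.
Point elasticity E = (dQ_d/dp)·(p/Q_d) = -1.3918 × 39/187.2821 ≈ -0.290.
|E| < 1, so demand is inelastic at this price.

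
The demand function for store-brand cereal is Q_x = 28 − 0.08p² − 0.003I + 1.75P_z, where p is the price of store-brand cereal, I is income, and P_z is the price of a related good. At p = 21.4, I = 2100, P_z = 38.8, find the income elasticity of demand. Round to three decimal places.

Evaluating quantity at (p, I, P_z) gives Q_x = 28 − 0.08(21.4)² − 0.003(2100) + 1.75(38.8) = 28 − 36.6368 − 6.3 + 67.9 = 52.9632.
∂Q_x/∂I = −0.003, so E_I = -0.003·(2100/52.9632) ≈ -0.119.
E_I < 0: inferior good.

-0.119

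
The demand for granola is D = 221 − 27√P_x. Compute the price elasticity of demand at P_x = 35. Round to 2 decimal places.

At P_x = 35, D = 61.2658.
dD/dP_x = −27/(2√P_x) = −27/(2·5.9161).
Point elasticity E = (dD/dP_x)·(P_x/D) = -2.2819 × 35/61.2658 ≈ -1.30.
|E| > 1, so demand is elastic at this price.

-1.30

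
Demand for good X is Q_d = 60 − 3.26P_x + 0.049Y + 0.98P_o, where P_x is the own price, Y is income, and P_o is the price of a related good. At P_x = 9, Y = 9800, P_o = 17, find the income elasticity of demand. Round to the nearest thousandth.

Substituting, Q_d = 60 − 3.26(9) + 0.049(9800) + 0.98(17) = 60 − 29.34 + 480.2 + 16.66 = 527.52.
∂Q_d/∂Y = +0.049, so E_I = 0.049·(9800/527.52) ≈ 0.910.
E_I ∈ (0,1): normal good (necessity).

0.910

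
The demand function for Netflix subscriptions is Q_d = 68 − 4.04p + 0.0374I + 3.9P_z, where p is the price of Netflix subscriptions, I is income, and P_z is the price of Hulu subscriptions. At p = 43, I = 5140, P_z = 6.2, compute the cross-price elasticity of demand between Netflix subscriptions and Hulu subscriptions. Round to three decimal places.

0.218

At the given point, Q_d = 68 − 4.04(43) + 0.0374(5140) + 3.9(6.2) = 68 − 173.72 + 192.236 + 24.18 = 110.696.
∂Q_d/∂P_z = +3.9, so E_xy = 3.9·(6.2/110.696) ≈ 0.218.
E_xy > 0: the goods are substitutes.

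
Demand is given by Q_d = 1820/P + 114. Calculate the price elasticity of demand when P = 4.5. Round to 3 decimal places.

-0.780

At P = 4.5, Q_d = 518.4444.
dQ_d/dP = −1820/P² = −89.8765.
Point elasticity E = (dQ_d/dP)·(P/Q_d) = -89.8765 × 4.5/518.4444 ≈ -0.780.
|E| < 1, so demand is inelastic at this price.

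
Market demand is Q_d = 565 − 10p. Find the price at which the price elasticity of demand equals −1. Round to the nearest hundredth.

28.25

For linear demand Q_d = a − bp, E = −bp/(a − bp). |E| = 1 ⇒ bp = a − bp ⇒ p = a/(2b).
p = 565/(2·10) = 28.25.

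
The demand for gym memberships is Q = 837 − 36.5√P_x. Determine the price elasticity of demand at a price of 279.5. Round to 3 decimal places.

-1.345

At P_x = 279.5, Q = 226.7837.
dQ/dP_x = −36.5/(2√P_x) = −36.5/(2·16.7183).
Point elasticity E = (dQ/dP_x)·(P_x/Q) = -1.0916 × 279.5/226.7837 ≈ -1.345.
|E| > 1, so demand is elastic at this price.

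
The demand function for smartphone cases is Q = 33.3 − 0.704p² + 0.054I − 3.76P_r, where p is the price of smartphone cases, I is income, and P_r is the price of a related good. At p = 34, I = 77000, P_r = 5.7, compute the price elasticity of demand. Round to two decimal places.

-0.48

Substituting, Q = 33.3 − 0.704(34)² + 0.054(77000) − 3.76(5.7) = 33.3 − 813.824 + 4158 − 21.432 = 3356.044.
∂Q/∂p = −2·0.704·p = -47.872, so E_p = -47.872·(34/3356.044) ≈ -0.48.
|E_p| < 1: demand is inelastic.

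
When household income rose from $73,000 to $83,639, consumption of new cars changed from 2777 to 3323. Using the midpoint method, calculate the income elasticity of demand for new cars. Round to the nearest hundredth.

%ΔQ = (3323 − 2777)/[(2777+3323)/2] = 546/3050 ≈ 0.1790.
%ΔI = (83,639 − 73,000)/[(73,000+83,639)/2] = 10639/78319.5 ≈ 0.1358.
E_I = %ΔQ/%ΔI ≈ 1.32.
E_I > 1: normal good (luxury).

1.32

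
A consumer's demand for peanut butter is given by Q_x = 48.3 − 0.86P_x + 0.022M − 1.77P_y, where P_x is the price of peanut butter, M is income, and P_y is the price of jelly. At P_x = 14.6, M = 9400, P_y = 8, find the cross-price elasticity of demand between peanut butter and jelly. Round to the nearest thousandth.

-0.062

At the given point, Q_x = 48.3 − 0.86(14.6) + 0.022(9400) − 1.77(8) = 48.3 − 12.556 + 206.8 − 14.16 = 228.384.
∂Q_x/∂P_y = −1.77, so E_xy = -1.77·(8/228.384) ≈ -0.062.
E_xy < 0: the goods are complements.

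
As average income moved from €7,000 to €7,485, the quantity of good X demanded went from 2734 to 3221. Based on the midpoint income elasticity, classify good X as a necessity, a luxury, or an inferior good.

%ΔQ = (3221 − 2734)/[(2734+3221)/2] = 487/2977.5 ≈ 0.1636.
%ΔI = (7,485 − 7,000)/[(7,000+7,485)/2] = 485/7242.5 ≈ 0.0670.
E_I = %ΔQ/%ΔI ≈ 2.442.
E_I > 1: normal good (luxury).

luxury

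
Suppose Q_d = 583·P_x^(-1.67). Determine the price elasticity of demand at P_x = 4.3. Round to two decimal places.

For a Cobb–Douglas (constant-elasticity) form Q_d = A·P_x^α·…, the elasticity with respect to P_x equals the exponent α at every point.
Here the exponent on P_x is -1.67, so the price elasticity of demand is -1.67.

-1.67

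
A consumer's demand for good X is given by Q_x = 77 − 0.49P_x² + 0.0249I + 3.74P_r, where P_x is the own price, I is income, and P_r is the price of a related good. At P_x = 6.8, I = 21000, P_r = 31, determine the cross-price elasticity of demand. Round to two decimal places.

Q_x = 77 − 0.49(6.8)² + 0.0249(21000) + 3.74(31) = 77 − 22.6576 + 522.9 + 115.94 = 693.1824.
∂Q_x/∂P_r = +3.74, so E_xy = 3.74·(31/693.1824) ≈ 0.17.
E_xy > 0: the goods are substitutes.

0.17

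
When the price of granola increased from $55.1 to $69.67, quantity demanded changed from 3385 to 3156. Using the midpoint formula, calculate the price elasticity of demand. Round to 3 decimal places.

-0.300

%ΔQ = (3156 − 3385)/[(3385 + 3156)/2] = -229/3270.5 ≈ -0.0700.
%Δp = (69.67 − 55.1)/[(55.1 + 69.67)/2] = 14.57/62.385 ≈ 0.2335.
Arc elasticity E = %ΔQ/%Δp ≈ -0.0700/0.2335 ≈ -0.300.
|E| < 1: demand is inelastic over this range.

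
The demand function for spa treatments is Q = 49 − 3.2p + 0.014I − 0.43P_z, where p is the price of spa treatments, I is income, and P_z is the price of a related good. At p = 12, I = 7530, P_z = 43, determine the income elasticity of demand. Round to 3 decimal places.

1.081

At the given point, Q = 49 − 3.2(12) + 0.014(7530) − 0.43(43) = 49 − 38.4 + 105.42 − 18.49 = 97.53.
∂Q/∂I = +0.014, so E_I = 0.014·(7530/97.53) ≈ 1.081.
E_I > 1: normal good (luxury).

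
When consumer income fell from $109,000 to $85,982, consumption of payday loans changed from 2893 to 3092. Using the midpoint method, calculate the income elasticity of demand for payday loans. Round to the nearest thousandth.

-0.282

%ΔQ = (3092 − 2893)/[(2893+3092)/2] = 199/2992.5 ≈ 0.0665.
%ΔI = (85,982 − 109,000)/[(109,000+85,982)/2] = -23018/97491 ≈ -0.2361.
E_I = %ΔQ/%ΔI ≈ -0.282.
E_I < 0: inferior good.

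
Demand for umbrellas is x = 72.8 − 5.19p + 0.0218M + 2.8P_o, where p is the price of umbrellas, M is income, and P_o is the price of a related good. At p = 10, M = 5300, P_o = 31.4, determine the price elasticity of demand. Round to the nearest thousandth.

-0.231

First evaluate x: 72.8 − 5.19(10) + 0.0218(5300) + 2.8(31.4) = 72.8 − 51.9 + 115.54 + 87.92 = 224.36.
∂x/∂p = −5.19, so E_p = (−5.19)·(10/224.36) ≈ -0.231.
|E_p| < 1: demand is inelastic.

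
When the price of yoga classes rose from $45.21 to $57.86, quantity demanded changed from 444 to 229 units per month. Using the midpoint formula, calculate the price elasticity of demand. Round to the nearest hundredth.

-2.60

%Δq = (229 − 444)/[(444 + 229)/2] = -215/336.5 ≈ -0.6389.
%ΔP = (57.86 − 45.21)/[(45.21 + 57.86)/2] = 12.65/51.535 ≈ 0.2455.
Arc elasticity E = %Δq/%ΔP ≈ -0.6389/0.2455 ≈ -2.60.
|E| > 1: demand is elastic over this range.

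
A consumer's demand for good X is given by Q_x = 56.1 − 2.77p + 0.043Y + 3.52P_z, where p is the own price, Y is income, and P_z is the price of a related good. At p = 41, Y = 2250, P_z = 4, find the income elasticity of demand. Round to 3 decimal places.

1.813

Evaluating quantity at (p, Y, P_z) gives Q_x = 56.1 − 2.77(41) + 0.043(2250) + 3.52(4) = 56.1 − 113.57 + 96.75 + 14.08 = 53.36.
∂Q_x/∂Y = +0.043, so E_I = 0.043·(2250/53.36) ≈ 1.813.
E_I > 1: normal good (luxury).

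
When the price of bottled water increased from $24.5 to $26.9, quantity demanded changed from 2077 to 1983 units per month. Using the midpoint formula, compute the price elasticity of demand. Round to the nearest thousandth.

%Δq = (1983 − 2077)/[(2077 + 1983)/2] = -94/2030 ≈ -0.0463.
%Δp = (26.9 − 24.5)/[(24.5 + 26.9)/2] = 2.4/25.7 ≈ 0.0934.
Arc elasticity E = %Δq/%Δp ≈ -0.0463/0.0934 ≈ -0.496.
|E| < 1: demand is inelastic over this range.

-0.496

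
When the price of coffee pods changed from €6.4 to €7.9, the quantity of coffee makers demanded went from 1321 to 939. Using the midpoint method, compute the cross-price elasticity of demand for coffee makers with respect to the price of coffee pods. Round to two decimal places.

%ΔQ_x = (939 − 1321)/[(1321+939)/2] = -382/1130 ≈ -0.3381.
%ΔP_y = (7.9 − 6.4)/[(6.4+7.9)/2] ≈ 0.2098.
E_xy = -0.3381/0.2098 ≈ -1.61.
E_xy < 0, so coffee makers and coffee pods are complements.

-1.61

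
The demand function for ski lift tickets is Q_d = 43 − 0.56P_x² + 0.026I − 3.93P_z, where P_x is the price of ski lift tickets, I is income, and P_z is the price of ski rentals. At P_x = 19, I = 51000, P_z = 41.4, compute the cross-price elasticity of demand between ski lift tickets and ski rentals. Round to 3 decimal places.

Q_d = 43 − 0.56(19)² + 0.026(51000) − 3.93(41.4) = 43 − 202.16 + 1326 − 162.702 = 1004.138.
∂Q_d/∂P_z = −3.93, so E_xy = -3.93·(41.4/1004.138) ≈ -0.162.
E_xy < 0: the goods are complements.

-0.162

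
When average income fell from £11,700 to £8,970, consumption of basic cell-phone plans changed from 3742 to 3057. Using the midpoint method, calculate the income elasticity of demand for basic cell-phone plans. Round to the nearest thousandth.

%ΔQ = (3057 − 3742)/[(3742+3057)/2] = -685/3399.5 ≈ -0.2015.
%ΔM = (8,970 − 11,700)/[(11,700+8,970)/2] = -2730/10335 ≈ -0.2642.
E_I = %ΔQ/%ΔM ≈ 0.763.
E_I ∈ (0,1): normal good (necessity).

0.763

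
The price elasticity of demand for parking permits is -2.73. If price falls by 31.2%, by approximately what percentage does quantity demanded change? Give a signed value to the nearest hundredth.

85.18

%ΔQ ≈ E × %ΔP = (-2.73) × (-31.2%) ≈ 85.18%.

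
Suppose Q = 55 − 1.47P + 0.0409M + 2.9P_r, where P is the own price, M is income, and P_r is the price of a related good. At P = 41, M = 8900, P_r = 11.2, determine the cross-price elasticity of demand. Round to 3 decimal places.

Substituting, Q = 55 − 1.47(41) + 0.0409(8900) + 2.9(11.2) = 55 − 60.27 + 364.01 + 32.48 = 391.22.
∂Q/∂P_r = +2.9, so E_xy = 2.9·(11.2/391.22) ≈ 0.083.
E_xy > 0: the goods are substitutes.

0.083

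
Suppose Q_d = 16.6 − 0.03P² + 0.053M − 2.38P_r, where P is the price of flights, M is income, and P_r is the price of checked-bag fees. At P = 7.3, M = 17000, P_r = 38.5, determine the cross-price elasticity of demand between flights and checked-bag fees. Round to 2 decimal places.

At the given point, Q_d = 16.6 − 0.03(7.3)² + 0.053(17000) − 2.38(38.5) = 16.6 − 1.5987 + 901 − 91.63 = 824.3713.
∂Q_d/∂P_r = −2.38, so E_xy = -2.38·(38.5/824.3713) ≈ -0.11.
E_xy < 0: the goods are complements.

-0.11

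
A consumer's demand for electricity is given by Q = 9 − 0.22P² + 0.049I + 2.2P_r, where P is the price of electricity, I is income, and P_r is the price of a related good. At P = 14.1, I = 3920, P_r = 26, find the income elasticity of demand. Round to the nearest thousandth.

Q = 9 − 0.22(14.1)² + 0.049(3920) + 2.2(26) = 9 − 43.7382 + 192.08 + 57.2 = 214.5418.
∂Q/∂I = +0.049, so E_I = 0.049·(3920/214.5418) ≈ 0.895.
E_I ∈ (0,1): normal good (necessity).

0.895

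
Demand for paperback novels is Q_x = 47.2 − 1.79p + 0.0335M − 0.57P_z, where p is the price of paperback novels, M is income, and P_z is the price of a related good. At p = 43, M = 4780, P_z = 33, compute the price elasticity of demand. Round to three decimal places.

-0.690

At the given point, Q_x = 47.2 − 1.79(43) + 0.0335(4780) − 0.57(33) = 47.2 − 76.97 + 160.13 − 18.81 = 111.55.
∂Q_x/∂p = −1.79, so E_p = (−1.79)·(43/111.55) ≈ -0.690.
|E_p| < 1: demand is inelastic.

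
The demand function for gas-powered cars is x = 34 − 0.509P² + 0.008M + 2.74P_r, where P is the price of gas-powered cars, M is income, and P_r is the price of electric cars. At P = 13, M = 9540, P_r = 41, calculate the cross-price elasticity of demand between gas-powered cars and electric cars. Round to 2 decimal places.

x = 34 − 0.509(13)² + 0.008(9540) + 2.74(41) = 34 − 86.021 + 76.32 + 112.34 = 136.639.
∂x/∂P_r = +2.74, so E_xy = 2.74·(41/136.639) ≈ 0.82.
E_xy > 0: the goods are substitutes.

0.82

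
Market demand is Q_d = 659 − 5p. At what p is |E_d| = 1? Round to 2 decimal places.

65.90

For linear demand Q_d = a − bp, E = −bp/(a − bp). |E| = 1 ⇒ bp = a − bp ⇒ p = a/(2b).
p = 659/(2·5) = 65.90.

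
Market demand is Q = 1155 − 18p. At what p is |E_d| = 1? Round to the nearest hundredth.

For linear demand Q = a − bp, E = −bp/(a − bp). |E| = 1 ⇒ bp = a − bp ⇒ p = a/(2b).
p = 1155/(2·18) ≈ 32.08.

32.08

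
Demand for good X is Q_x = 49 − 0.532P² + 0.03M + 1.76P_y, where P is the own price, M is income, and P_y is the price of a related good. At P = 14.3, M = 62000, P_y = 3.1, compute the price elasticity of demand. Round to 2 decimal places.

-0.12

Substituting, Q_x = 49 − 0.532(14.3)² + 0.03(62000) + 1.76(3.1) = 49 − 108.7887 + 1860 + 5.456 = 1805.6673.
∂Q_x/∂P = −2·0.532·P = -15.2152, so E_p = -15.2152·(14.3/1805.6673) ≈ -0.12.
|E_p| < 1: demand is inelastic.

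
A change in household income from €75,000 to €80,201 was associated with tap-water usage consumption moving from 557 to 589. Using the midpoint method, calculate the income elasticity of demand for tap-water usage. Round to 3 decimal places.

%ΔQ = (589 − 557)/[(557+589)/2] = 32/573 ≈ 0.0558.
%ΔM = (80,201 − 75,000)/[(75,000+80,201)/2] = 5201/77600.5 ≈ 0.0670.
E_I = %ΔQ/%ΔM ≈ 0.833.
E_I ∈ (0,1): normal good (necessity).

0.833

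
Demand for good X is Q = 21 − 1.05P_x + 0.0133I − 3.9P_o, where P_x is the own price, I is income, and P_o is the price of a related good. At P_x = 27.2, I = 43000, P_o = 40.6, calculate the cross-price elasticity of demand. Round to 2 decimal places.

-0.39

At the given point, Q = 21 − 1.05(27.2) + 0.0133(43000) − 3.9(40.6) = 21 − 28.56 + 571.9 − 158.34 = 406.
∂Q/∂P_o = −3.9, so E_xy = -3.9·(40.6/406) ≈ -0.39.
E_xy < 0: the goods are complements.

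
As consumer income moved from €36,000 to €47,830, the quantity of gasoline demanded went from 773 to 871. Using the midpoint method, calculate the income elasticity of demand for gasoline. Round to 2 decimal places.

0.42

%ΔQ = (871 − 773)/[(773+871)/2] = 98/822 ≈ 0.1192.
%ΔI = (47,830 − 36,000)/[(36,000+47,830)/2] = 11830/41915 ≈ 0.2822.
E_I = %ΔQ/%ΔI ≈ 0.42.
E_I ∈ (0,1): normal good (necessity).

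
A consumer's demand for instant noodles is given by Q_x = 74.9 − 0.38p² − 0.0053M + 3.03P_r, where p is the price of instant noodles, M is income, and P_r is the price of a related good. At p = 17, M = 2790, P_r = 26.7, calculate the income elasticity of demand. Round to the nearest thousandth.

-0.474

Q_x = 74.9 − 0.38(17)² − 0.0053(2790) + 3.03(26.7) = 74.9 − 109.82 − 14.787 + 80.901 = 31.194.
∂Q_x/∂M = −0.0053, so E_I = -0.0053·(2790/31.194) ≈ -0.474.
E_I < 0: inferior good.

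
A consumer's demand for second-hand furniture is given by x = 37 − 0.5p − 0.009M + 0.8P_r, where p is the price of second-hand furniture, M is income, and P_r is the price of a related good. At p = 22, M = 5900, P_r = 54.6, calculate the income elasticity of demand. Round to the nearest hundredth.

First evaluate x: 37 − 0.5(22) − 0.009(5900) + 0.8(54.6) = 37 − 11 − 53.1 + 43.68 = 16.58.
∂x/∂M = −0.009, so E_I = -0.009·(5900/16.58) ≈ -3.20.
E_I < 0: inferior good.

-3.20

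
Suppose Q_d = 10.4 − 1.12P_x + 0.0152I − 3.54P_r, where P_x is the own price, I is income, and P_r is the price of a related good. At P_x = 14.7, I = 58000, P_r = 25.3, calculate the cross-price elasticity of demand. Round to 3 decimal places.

-0.114

First evaluate Q_d: 10.4 − 1.12(14.7) + 0.0152(58000) − 3.54(25.3) = 10.4 − 16.464 + 881.6 − 89.562 = 785.974.
∂Q_d/∂P_r = −3.54, so E_xy = -3.54·(25.3/785.974) ≈ -0.114.
E_xy < 0: the goods are complements.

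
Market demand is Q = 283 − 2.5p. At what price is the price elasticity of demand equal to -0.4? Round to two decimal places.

Set −bp/(a − bp) = −0.4 ⇒ bp = 0.4(a − bp) ⇒ bp(1+0.4) = 0.4·a.
p = 0.4·283/(2.5·1.4) ≈ 32.34.

32.34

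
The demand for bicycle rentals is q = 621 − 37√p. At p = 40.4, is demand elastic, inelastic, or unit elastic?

At p = 40.4, q = 385.8243.
dq/dp = −37/(2√p) = −37/(2·6.3561).
Point elasticity E = (dq/dp)·(p/q) = -2.9106 × 40.4/385.8243 ≈ -0.305.
|E| ≈ 0.305 < 1, so demand is inelastic.

inelastic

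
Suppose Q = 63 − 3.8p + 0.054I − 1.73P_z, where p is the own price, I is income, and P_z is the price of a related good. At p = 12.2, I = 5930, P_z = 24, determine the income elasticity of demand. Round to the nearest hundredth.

At the given point, Q = 63 − 3.8(12.2) + 0.054(5930) − 1.73(24) = 63 − 46.36 + 320.22 − 41.52 = 295.34.
∂Q/∂I = +0.054, so E_I = 0.054·(5930/295.34) ≈ 1.08.
E_I > 1: normal good (luxury).

1.08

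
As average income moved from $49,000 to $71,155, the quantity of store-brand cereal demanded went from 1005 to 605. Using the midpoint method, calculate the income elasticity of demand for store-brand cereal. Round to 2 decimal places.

-1.35

%ΔQ = (605 − 1005)/[(1005+605)/2] = -400/805 ≈ -0.4969.
%ΔM = (71,155 − 49,000)/[(49,000+71,155)/2] = 22155/60077.5 ≈ 0.3688.
E_I = %ΔQ/%ΔM ≈ -1.35.
E_I < 0: inferior good.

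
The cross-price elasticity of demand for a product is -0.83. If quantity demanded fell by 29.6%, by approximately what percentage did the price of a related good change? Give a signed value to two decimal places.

35.66

%ΔQ ≈ E × %ΔP_y ⇒ %ΔP_y = %ΔQ / E = (-29.6%)/(-0.83) ≈ 35.66%.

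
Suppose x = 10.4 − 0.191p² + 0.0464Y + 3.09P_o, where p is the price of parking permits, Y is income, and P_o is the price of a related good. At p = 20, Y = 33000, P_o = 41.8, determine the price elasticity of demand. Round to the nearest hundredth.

x = 10.4 − 0.191(20)² + 0.0464(33000) + 3.09(41.8) = 10.4 − 76.4 + 1531.2 + 129.162 = 1594.362.
∂x/∂p = −2·0.191·p = -7.64, so E_p = -7.64·(20/1594.362) ≈ -0.10.
|E_p| < 1: demand is inelastic.

-0.10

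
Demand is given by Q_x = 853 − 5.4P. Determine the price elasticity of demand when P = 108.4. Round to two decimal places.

-2.19

At P = 108.4, Q_x = 267.64.
dQ_x/dP = −5.4.
Point elasticity E = (dQ_x/dP)·(P/Q_x) = -5.4 × 108.4/267.64 ≈ -2.19.
|E| > 1, so demand is elastic at this price.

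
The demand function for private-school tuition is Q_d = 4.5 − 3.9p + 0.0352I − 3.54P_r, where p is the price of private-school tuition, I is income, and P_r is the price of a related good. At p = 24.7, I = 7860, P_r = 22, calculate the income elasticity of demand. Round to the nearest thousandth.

Substituting, Q_d = 4.5 − 3.9(24.7) + 0.0352(7860) − 3.54(22) = 4.5 − 96.33 + 276.672 − 77.88 = 106.962.
∂Q_d/∂I = +0.0352, so E_I = 0.0352·(7860/106.962) ≈ 2.587.
E_I > 1: normal good (luxury).

2.587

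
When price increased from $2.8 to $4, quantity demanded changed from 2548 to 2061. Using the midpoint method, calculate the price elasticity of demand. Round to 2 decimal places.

-0.60

%ΔQ = (2061 − 2548)/[(2548 + 2061)/2] = -487/2304.5 ≈ -0.2113.
%Δp = (4 − 2.8)/[(2.8 + 4)/2] = 1.2/3.4 ≈ 0.3529.
Arc elasticity E = %ΔQ/%Δp ≈ -0.2113/0.3529 ≈ -0.60.
|E| < 1: demand is inelastic over this range.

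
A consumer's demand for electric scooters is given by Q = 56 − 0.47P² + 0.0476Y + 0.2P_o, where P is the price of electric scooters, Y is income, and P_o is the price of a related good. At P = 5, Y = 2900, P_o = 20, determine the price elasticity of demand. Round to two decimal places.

-0.13

First evaluate Q: 56 − 0.47(5)² + 0.0476(2900) + 0.2(20) = 56 − 11.75 + 138.04 + 4 = 186.29.
∂Q/∂P = −2·0.47·P = -4.7, so E_p = -4.7·(5/186.29) ≈ -0.13.
|E_p| < 1: demand is inelastic.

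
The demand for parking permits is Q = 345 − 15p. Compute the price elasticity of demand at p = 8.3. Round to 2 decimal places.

-0.56

At p = 8.3, Q = 220.5.
dQ/dp = −15.
Point elasticity E = (dQ/dp)·(p/Q) = -15 × 8.3/220.5 ≈ -0.56.
|E| < 1, so demand is inelastic at this price.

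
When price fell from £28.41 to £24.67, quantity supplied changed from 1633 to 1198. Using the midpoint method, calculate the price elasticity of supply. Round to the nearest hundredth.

2.18

%ΔQ = (1198 − 1633)/[(1633 + 1198)/2] = -435/1415.5 ≈ -0.3073.
%ΔP = (24.67 − 28.41)/[(28.41 + 24.67)/2] = -3.74/26.54 ≈ -0.1409.
Arc elasticity E = %ΔQ/%ΔP ≈ -0.3073/-0.1409 ≈ 2.18.
|E| > 1: supply is elastic over this range.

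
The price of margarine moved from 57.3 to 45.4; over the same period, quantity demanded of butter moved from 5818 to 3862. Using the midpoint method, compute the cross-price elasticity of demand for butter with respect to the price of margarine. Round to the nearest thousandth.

1.744

%ΔQ_x = (3862 − 5818)/[(5818+3862)/2] = -1956/4840 ≈ -0.4041.
%ΔP_y = (45.4 − 57.3)/[(57.3+45.4)/2] ≈ -0.2317.
E_xy = -0.4041/-0.2317 ≈ 1.744.
E_xy > 0, so butter and margarine are substitutes.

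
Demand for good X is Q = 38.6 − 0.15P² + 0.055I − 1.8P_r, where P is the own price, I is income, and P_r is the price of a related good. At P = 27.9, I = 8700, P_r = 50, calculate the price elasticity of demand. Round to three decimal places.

-0.752

First evaluate Q: 38.6 − 0.15(27.9)² + 0.055(8700) − 1.8(50) = 38.6 − 116.7615 + 478.5 − 90 = 310.3385.
∂Q/∂P = −2·0.15·P = -8.37, so E_p = -8.37·(27.9/310.3385) ≈ -0.752.
|E_p| < 1: demand is inelastic.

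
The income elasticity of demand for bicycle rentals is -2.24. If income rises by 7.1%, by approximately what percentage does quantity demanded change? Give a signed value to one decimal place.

-15.9

%ΔQ ≈ E × %ΔI = (-2.24) × (7.1%) ≈ -15.9%.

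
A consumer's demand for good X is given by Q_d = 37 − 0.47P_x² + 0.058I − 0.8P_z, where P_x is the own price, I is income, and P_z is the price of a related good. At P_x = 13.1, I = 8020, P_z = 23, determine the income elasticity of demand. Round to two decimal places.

1.15

Q_d = 37 − 0.47(13.1)² + 0.058(8020) − 0.8(23) = 37 − 80.6567 + 465.16 − 18.4 = 403.1033.
∂Q_d/∂I = +0.058, so E_I = 0.058·(8020/403.1033) ≈ 1.15.
E_I > 1: normal good (luxury).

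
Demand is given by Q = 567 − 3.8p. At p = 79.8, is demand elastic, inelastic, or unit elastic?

elastic

At p = 79.8, Q = 263.76.
dQ/dp = −3.8.
Point elasticity E = (dQ/dp)·(p/Q) = -3.8 × 79.8/263.76 ≈ -1.150.
|E| ≈ 1.150 > 1, so demand is elastic.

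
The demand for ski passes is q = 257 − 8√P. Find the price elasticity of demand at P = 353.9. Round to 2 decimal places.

-0.71

At P = 353.9, q = 106.5022.
dq/dP = −8/(2√P) = −8/(2·18.8122).
Point elasticity E = (dq/dP)·(P/q) = -0.2126 × 353.9/106.5022 ≈ -0.71.
|E| < 1, so demand is inelastic at this price.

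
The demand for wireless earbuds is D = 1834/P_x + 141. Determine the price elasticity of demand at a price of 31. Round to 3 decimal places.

-0.296

At P_x = 31, D = 200.1613.
dD/dP_x = −1834/P_x² = −1.9084.
Point elasticity E = (dD/dP_x)·(P_x/D) = -1.9084 × 31/200.1613 ≈ -0.296.
|E| < 1, so demand is inelastic at this price.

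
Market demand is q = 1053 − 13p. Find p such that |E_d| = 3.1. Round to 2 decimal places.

Set −bp/(a − bp) = −3.1 ⇒ bp = 3.1(a − bp) ⇒ bp(1+3.1) = 3.1·a.
p = 3.1·1053/(13·4.1) ≈ 61.24.

61.24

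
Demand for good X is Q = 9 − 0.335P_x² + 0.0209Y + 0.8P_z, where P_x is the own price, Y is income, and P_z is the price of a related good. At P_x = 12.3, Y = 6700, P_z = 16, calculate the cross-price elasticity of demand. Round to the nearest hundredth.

Q = 9 − 0.335(12.3)² + 0.0209(6700) + 0.8(16) = 9 − 50.6822 + 140.03 + 12.8 = 111.1479.
∂Q/∂P_z = +0.8, so E_xy = 0.8·(16/111.1479) ≈ 0.12.
E_xy > 0: the goods are substitutes.

0.12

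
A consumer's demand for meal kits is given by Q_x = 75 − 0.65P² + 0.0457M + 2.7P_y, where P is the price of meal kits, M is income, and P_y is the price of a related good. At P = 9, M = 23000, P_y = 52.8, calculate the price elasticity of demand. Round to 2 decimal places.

-0.09

Evaluating quantity at (P, M, P_y) gives Q_x = 75 − 0.65(9)² + 0.0457(23000) + 2.7(52.8) = 75 − 52.65 + 1051.1 + 142.56 = 1216.01.
∂Q_x/∂P = −2·0.65·P = -11.7, so E_p = -11.7·(9/1216.01) ≈ -0.09.
|E_p| < 1: demand is inelastic.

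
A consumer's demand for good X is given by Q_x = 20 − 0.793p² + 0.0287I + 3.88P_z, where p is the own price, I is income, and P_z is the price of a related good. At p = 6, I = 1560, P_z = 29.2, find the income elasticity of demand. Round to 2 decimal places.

0.30

Evaluating quantity at (p, I, P_z) gives Q_x = 20 − 0.793(6)² + 0.0287(1560) + 3.88(29.2) = 20 − 28.548 + 44.772 + 113.296 = 149.52.
∂Q_x/∂I = +0.0287, so E_I = 0.0287·(1560/149.52) ≈ 0.30.
E_I ∈ (0,1): normal good (necessity).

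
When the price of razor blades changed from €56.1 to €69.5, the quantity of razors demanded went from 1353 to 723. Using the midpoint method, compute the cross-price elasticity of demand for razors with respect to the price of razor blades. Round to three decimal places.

%ΔQ_x = (723 − 1353)/[(1353+723)/2] = -630/1038 ≈ -0.6069.
%ΔP_y = (69.5 − 56.1)/[(56.1+69.5)/2] ≈ 0.2134.
E_xy = -0.6069/0.2134 ≈ -2.844.
E_xy < 0, so razors and razor blades are complements.

-2.844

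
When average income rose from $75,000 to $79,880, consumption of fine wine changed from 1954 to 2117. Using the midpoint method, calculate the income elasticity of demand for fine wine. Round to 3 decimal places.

1.271

%ΔQ = (2117 − 1954)/[(1954+2117)/2] = 163/2035.5 ≈ 0.0801.
%ΔY = (79,880 − 75,000)/[(75,000+79,880)/2] = 4880/77440 ≈ 0.0630.
E_I = %ΔQ/%ΔY ≈ 1.271.
E_I > 1: normal good (luxury).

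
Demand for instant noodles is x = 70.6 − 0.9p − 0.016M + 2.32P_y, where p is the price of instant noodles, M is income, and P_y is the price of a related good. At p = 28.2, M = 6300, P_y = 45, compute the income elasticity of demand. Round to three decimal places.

At the given point, x = 70.6 − 0.9(28.2) − 0.016(6300) + 2.32(45) = 70.6 − 25.38 − 100.8 + 104.4 = 48.82.
∂x/∂M = −0.016, so E_I = -0.016·(6300/48.82) ≈ -2.065.
E_I < 0: inferior good.

-2.065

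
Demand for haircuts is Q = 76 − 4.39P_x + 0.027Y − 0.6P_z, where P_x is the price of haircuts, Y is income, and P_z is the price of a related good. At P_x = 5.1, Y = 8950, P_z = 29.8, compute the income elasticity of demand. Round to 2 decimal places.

0.87

At the given point, Q = 76 − 4.39(5.1) + 0.027(8950) − 0.6(29.8) = 76 − 22.389 + 241.65 − 17.88 = 277.381.
∂Q/∂Y = +0.027, so E_I = 0.027·(8950/277.381) ≈ 0.87.
E_I ∈ (0,1): normal good (necessity).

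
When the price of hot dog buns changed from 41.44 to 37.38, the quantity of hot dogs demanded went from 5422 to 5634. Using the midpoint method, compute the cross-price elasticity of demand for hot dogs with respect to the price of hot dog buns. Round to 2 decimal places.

%ΔQ_x = (5634 − 5422)/[(5422+5634)/2] = 212/5528 ≈ 0.0384.
%ΔP_y = (37.38 − 41.44)/[(41.44+37.38)/2] ≈ -0.1030.
E_xy = 0.0384/-0.1030 ≈ -0.37.
E_xy < 0, so hot dogs and hot dog buns are complements.

-0.37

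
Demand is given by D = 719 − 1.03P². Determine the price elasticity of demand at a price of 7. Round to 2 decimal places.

-0.15

At P = 7, D = 668.53.
dD/dP = −2·1.03·P = −14.42.
Point elasticity E = (dD/dP)·(P/D) = -14.42 × 7/668.53 ≈ -0.15.
|E| < 1, so demand is inelastic at this price.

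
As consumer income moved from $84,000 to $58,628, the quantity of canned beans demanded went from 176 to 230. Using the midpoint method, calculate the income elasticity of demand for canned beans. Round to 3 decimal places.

%ΔQ = (230 − 176)/[(176+230)/2] = 54/203 ≈ 0.2660.
%ΔM = (58,628 − 84,000)/[(84,000+58,628)/2] = -25372/71314 ≈ -0.3558.
E_I = %ΔQ/%ΔM ≈ -0.748.
E_I < 0: inferior good.

-0.748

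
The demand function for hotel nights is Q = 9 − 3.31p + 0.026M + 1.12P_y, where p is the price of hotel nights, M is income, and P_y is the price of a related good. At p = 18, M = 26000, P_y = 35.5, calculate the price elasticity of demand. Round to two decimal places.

-0.09

At the given point, Q = 9 − 3.31(18) + 0.026(26000) + 1.12(35.5) = 9 − 59.58 + 676 + 39.76 = 665.18.
∂Q/∂p = −3.31, so E_p = (−3.31)·(18/665.18) ≈ -0.09.
|E_p| < 1: demand is inelastic.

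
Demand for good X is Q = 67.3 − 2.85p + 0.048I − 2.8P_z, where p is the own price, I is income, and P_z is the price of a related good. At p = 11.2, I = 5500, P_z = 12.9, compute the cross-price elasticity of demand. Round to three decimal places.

-0.137

Q = 67.3 − 2.85(11.2) + 0.048(5500) − 2.8(12.9) = 67.3 − 31.92 + 264 − 36.12 = 263.26.
∂Q/∂P_z = −2.8, so E_xy = -2.8·(12.9/263.26) ≈ -0.137.
E_xy < 0: the goods are complements.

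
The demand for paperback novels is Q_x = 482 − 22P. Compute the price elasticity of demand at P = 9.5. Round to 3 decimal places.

-0.766

At P = 9.5, Q_x = 273.
dQ_x/dP = −22.
Point elasticity E = (dQ_x/dP)·(P/Q_x) = -22 × 9.5/273 ≈ -0.766.
|E| < 1, so demand is inelastic at this price.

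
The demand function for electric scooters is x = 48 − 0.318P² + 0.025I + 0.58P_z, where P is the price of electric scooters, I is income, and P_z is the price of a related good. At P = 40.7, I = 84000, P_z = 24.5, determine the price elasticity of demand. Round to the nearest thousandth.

Substituting, x = 48 − 0.318(40.7)² + 0.025(84000) + 0.58(24.5) = 48 − 526.7638 + 2100 + 14.21 = 1635.4462.
∂x/∂P = −2·0.318·P = -25.8852, so E_p = -25.8852·(40.7/1635.4462) ≈ -0.644.
|E_p| < 1: demand is inelastic.

-0.644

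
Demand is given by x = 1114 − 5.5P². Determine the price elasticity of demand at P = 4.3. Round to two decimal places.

-0.20

At P = 4.3, x = 1012.305.
dx/dP = −2·5.5·P = −47.3.
Point elasticity E = (dx/dP)·(P/x) = -47.3 × 4.3/1012.305 ≈ -0.20.
|E| < 1, so demand is inelastic at this price.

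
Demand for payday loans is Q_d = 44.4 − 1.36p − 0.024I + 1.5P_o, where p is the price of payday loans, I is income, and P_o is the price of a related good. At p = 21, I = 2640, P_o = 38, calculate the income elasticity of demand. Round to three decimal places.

Evaluating quantity at (p, I, P_o) gives Q_d = 44.4 − 1.36(21) − 0.024(2640) + 1.5(38) = 44.4 − 28.56 − 63.36 + 57 = 9.48.
∂Q_d/∂I = −0.024, so E_I = -0.024·(2640/9.48) ≈ -6.684.
E_I < 0: inferior good.

-6.684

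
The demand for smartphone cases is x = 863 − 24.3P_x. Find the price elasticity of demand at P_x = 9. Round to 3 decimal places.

-0.339

At P_x = 9, x = 644.3.
dx/dP_x = −24.3.
Point elasticity E = (dx/dP_x)·(P_x/x) = -24.3 × 9/644.3 ≈ -0.339.
|E| < 1, so demand is inelastic at this price.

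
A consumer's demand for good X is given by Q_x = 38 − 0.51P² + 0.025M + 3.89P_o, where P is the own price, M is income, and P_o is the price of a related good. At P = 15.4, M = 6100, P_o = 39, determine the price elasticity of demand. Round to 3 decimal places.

Evaluating quantity at (P, M, P_o) gives Q_x = 38 − 0.51(15.4)² + 0.025(6100) + 3.89(39) = 38 − 120.9516 + 152.5 + 151.71 = 221.2584.
∂Q_x/∂P = −2·0.51·P = -15.708, so E_p = -15.708·(15.4/221.2584) ≈ -1.093.
|E_p| > 1: demand is elastic.

-1.093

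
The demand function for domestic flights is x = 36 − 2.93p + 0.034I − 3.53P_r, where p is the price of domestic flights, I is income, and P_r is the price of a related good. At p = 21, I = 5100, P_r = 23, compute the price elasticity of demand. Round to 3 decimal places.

-0.923

First evaluate x: 36 − 2.93(21) + 0.034(5100) − 3.53(23) = 36 − 61.53 + 173.4 − 81.19 = 66.68.
∂x/∂p = −2.93, so E_p = (−2.93)·(21/66.68) ≈ -0.923.
|E_p| < 1: demand is inelastic.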